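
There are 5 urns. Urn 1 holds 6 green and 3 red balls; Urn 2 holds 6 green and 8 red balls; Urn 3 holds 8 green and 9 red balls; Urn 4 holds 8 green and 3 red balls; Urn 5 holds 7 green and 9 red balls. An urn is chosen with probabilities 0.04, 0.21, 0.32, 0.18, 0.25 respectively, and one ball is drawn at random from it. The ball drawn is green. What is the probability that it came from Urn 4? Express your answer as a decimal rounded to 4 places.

Posterior probability ≈ 0.2579

P(green|Urn 1) = 0.6667; P(green|Urn 2) = 0.4286; P(green|Urn 3) = 0.4706; P(green|Urn 4) = 0.7273; P(green|Urn 5) = 0.4375.
Prior × likelihood for each source: 0.04·0.6667=0.02667, 0.21·0.4286=0.09000, 0.32·0.4706=0.1506, 0.18·0.7273=0.1309, 0.25·0.4375=0.1094. Summing gives P(green) = 0.50754.
P(Urn 4 | green) = 0.1309 / 0.50754 = 0.2579.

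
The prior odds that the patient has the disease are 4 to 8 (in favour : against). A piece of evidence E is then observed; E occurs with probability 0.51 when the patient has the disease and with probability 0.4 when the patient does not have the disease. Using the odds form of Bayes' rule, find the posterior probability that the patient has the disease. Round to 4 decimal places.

Prior odds = 4/8 = 0.50000.
Likelihood ratio for E = 0.51/0.4 = 1.2750.
Posterior odds = prior odds × LR = 0.63750.
Posterior probability = odds/(1+odds) = 0.63750/1.6375 = 0.3893.

Posterior probability ≈ 0.3893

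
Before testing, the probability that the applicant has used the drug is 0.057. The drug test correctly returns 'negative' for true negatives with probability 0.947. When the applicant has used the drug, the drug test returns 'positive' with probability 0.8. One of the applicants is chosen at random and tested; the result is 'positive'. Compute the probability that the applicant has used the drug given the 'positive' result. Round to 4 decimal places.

P(H | E) ≈ 0.4771

Let H be the event that the applicant has used the drug. P(H) = 0.057, so P(¬H) = 0.943. With E the 'positive' result, P(E|H) = 0.8 and P(E|¬H) = 0.053.
P(E) = 0.8·0.057 + 0.053·0.943 = 0.045600 + 0.049979 = 0.095579.
By Bayes' theorem, P(H|E) = 0.045600 / 0.095579 = 0.4771.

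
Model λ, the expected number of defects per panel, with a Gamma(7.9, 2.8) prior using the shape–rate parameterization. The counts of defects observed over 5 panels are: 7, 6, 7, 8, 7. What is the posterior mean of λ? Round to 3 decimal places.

Total count ∑xᵢ = 35 over n = 5 panels.
Gamma is conjugate to the Poisson likelihood: posterior is Gamma(shape = 7.9+35 = 42.9, rate = 2.8+5 = 7.8).
E[λ | data] = 42.9/7.8 = 5.500.

Posterior mean ≈ 5.500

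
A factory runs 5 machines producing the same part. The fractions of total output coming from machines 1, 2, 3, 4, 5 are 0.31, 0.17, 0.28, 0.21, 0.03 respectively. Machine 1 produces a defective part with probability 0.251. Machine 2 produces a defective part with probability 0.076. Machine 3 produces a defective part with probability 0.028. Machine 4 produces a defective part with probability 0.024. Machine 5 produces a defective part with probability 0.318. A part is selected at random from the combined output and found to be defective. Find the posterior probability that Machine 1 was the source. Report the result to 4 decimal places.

Posterior probability ≈ 0.6877

P(defective|M1) = 0.251; P(defective|M2) = 0.076; P(defective|M3) = 0.028; P(defective|M4) = 0.024; P(defective|M5) = 0.318.
Prior × likelihood for each source: 0.31·0.251=0.07781, 0.17·0.076=0.01292, 0.28·0.028=0.007840, 0.21·0.024=0.005040, 0.03·0.318=0.009540. Summing gives P(defective) = 0.11315.
P(Machine 1 | defective) = 0.07781 / 0.11315 = 0.6877.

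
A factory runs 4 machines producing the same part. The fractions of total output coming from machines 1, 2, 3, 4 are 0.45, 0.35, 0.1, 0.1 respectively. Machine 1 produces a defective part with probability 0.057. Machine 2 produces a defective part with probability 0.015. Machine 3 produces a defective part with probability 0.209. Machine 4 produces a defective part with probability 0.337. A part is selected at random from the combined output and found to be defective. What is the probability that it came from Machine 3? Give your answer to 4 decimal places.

Tabulate prior·likelihood by source: [1] prior 0.45, lik 0.057, product 0.02565; [2] prior 0.35, lik 0.015, product 0.005250; [3] prior 0.1, lik 0.209, product 0.02090; [4] prior 0.1, lik 0.337, product 0.03370.
Normalizing constant = 0.085500; the posterior for Machine 3 is its product over the sum, 0.02090/0.085500 = 0.2444.

Posterior probability ≈ 0.2444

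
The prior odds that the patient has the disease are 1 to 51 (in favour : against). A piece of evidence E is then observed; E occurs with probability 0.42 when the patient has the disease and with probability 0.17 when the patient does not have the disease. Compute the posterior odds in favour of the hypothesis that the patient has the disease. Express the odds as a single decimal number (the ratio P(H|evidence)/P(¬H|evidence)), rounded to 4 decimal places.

Posterior odds ≈ 0.0484

Prior odds = 1/51 = 0.019608.
Likelihood ratio for E = 0.42/0.17 = 2.4706.
Posterior odds = prior odds × LR = 0.048443.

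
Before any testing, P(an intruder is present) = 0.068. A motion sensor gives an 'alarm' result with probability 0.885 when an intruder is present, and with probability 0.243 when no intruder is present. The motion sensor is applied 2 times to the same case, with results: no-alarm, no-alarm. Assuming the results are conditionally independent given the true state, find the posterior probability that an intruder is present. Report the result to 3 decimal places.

Posterior P(H) ≈ 0.002

Let H be the event that an intruder is present; start with P(H) = 0.068. P('alarm'|H) = 0.885, P('alarm'|¬H) = 0.243.
Update on result 1 ('no-alarm'): P(H) ← 0.115·0.0680 / (0.115·0.0680 + 0.757·0.9320) = 0.0078200/0.71334 = 0.0110.
Update on result 2 ('no-alarm'): P(H) ← 0.115·0.0110 / (0.115·0.0110 + 0.757·0.9890) = 0.0012607/0.74996 = 0.0017.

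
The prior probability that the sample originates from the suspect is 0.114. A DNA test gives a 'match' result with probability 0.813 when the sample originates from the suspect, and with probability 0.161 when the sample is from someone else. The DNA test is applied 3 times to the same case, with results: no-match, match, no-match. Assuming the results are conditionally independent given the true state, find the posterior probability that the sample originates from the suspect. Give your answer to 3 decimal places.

Posterior P(H) ≈ 0.031

With H the event that the sample originates from the suspect, the joint likelihood of the observed sequence is P(data|H) = 0.187·0.813·0.187 = 0.028430 and P(data|¬H) = 0.839·0.161·0.839 = 0.11333.
Bayes: P(H|data) = 0.114·0.028430 / (0.114·0.028430 + 0.886·0.11333) = 0.0032410/0.10365 = 0.0313.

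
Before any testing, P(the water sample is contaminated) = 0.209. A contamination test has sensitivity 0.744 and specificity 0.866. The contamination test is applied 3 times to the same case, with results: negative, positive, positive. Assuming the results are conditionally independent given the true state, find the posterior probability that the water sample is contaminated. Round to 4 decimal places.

With H the event that the water sample is contaminated, the joint likelihood of the observed sequence is P(data|H) = 0.256·0.744·0.744 = 0.14171 and P(data|¬H) = 0.866·0.134·0.134 = 0.015550.
Bayes: P(H|data) = 0.209·0.14171 / (0.209·0.14171 + 0.791·0.015550) = 0.029616/0.041916 = 0.7066.

Posterior P(H) ≈ 0.7066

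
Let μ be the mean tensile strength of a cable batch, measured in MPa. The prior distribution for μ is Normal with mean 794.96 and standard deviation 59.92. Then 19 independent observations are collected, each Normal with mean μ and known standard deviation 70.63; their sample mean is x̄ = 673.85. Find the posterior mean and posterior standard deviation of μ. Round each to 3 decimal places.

Prior precision 1/τ₀² = 1/59.92² = 0.00027852; data precision n/σ² = 19/70.63² = 0.00380869.
Posterior precision = 0.00027852 + 0.00380869 = 0.00408721, giving posterior SD = 1/√0.00408721 = 15.642.
Posterior mean = (0.00027852·794.96 + 0.00380869·673.85) / 0.00408721 = 682.103.

Posterior mean ≈ 682.103; posterior SD ≈ 15.642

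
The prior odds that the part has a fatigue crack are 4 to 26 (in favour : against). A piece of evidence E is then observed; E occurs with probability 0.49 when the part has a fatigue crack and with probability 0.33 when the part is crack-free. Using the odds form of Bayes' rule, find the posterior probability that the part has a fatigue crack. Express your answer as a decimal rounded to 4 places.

Prior odds = 4/26 = 0.15385.
Likelihood ratio for E = 0.49/0.33 = 1.4848.
Posterior odds = prior odds × LR = 0.22844.
Posterior probability = odds/(1+odds) = 0.22844/1.2284 = 0.1860.

Posterior probability ≈ 0.1860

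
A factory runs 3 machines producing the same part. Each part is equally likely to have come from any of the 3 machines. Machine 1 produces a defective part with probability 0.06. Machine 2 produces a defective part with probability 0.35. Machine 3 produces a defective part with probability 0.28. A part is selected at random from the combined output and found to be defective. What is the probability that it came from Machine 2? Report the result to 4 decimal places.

Posterior probability ≈ 0.5072

Tabulate prior·likelihood by source: [1] prior 0.333333, lik 0.06, product 0.02000; [2] prior 0.333333, lik 0.35, product 0.1167; [3] prior 0.333333, lik 0.28, product 0.09333.
Normalizing constant = 0.23000; the posterior for Machine 2 is its product over the sum, 0.1167/0.23000 = 0.5072.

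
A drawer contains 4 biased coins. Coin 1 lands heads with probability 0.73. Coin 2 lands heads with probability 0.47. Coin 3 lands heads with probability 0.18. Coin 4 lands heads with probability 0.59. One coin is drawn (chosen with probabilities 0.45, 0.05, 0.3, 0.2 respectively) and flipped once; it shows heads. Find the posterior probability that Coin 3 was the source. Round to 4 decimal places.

Tabulate prior·likelihood by source: [1] prior 0.45, lik 0.73, product 0.3285; [2] prior 0.05, lik 0.47, product 0.02350; [3] prior 0.3, lik 0.18, product 0.05400; [4] prior 0.2, lik 0.59, product 0.1180.
Normalizing constant = 0.52400; the posterior for Coin 3 is its product over the sum, 0.05400/0.52400 = 0.1031.

Posterior probability ≈ 0.1031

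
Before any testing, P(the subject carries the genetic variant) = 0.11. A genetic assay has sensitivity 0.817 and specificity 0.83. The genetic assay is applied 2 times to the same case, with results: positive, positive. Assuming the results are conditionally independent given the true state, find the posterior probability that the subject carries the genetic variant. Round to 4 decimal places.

Let H be the event that the subject carries the genetic variant; start with P(H) = 0.11. P('positive'|H) = 0.817, P('positive'|¬H) = 0.17.
Update on result 1 ('positive'): P(H) ← 0.817·0.1100 / (0.817·0.1100 + 0.17·0.8900) = 0.089870/0.24117 = 0.3726.
Update on result 2 ('positive'): P(H) ← 0.817·0.3726 / (0.817·0.3726 + 0.17·0.6274) = 0.30445/0.41110 = 0.7406.

Posterior P(H) ≈ 0.7406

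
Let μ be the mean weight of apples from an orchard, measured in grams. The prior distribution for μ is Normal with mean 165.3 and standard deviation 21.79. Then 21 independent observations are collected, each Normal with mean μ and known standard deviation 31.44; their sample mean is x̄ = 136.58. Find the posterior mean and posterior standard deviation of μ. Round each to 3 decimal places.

Prior precision 1/τ₀² = 1/21.79² = 0.00210613; data precision n/σ² = 21/31.44² = 0.0212449.
Posterior precision = 0.00210613 + 0.0212449 = 0.0233510, giving posterior SD = 1/√0.0233510 = 6.544.
Posterior mean = (0.00210613·165.3 + 0.0212449·136.58) / 0.0233510 = 139.170.

Posterior mean ≈ 139.170; posterior SD ≈ 6.544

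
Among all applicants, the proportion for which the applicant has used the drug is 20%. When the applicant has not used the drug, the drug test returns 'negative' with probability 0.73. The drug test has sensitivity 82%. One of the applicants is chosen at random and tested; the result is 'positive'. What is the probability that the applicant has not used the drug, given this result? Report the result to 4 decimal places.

Write H for 'the applicant has used the drug'. Prior odds H:¬H = 0.2/0.8 = 0.25000. For the 'positive' outcome, the likelihood ratio is 0.82/0.27 = 3.0370.
Posterior odds = 0.25000 × 3.0370 = 0.75926, so P(H|E) = 0.75926/(1+0.75926) = 0.4316. Then P(¬H|E) = 1 − 0.4316 = 0.5684.

P(¬H | E) ≈ 0.5684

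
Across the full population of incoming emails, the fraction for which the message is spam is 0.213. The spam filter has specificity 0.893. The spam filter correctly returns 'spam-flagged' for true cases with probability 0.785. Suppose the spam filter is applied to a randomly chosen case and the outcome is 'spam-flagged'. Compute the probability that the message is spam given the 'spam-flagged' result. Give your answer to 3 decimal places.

P(H | E) ≈ 0.665

Write H for 'the message is spam'. Prior odds H:¬H = 0.213/0.787 = 0.27065. For the 'spam-flagged' outcome, the likelihood ratio is 0.785/0.107 = 7.3364.
Posterior odds = 0.27065 × 7.3364 = 1.9856, so P(H|E) = 1.9856/(1+1.9856) = 0.665.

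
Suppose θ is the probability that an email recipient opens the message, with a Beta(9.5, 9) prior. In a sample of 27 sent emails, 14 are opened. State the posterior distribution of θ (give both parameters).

Posterior: Beta(23.5, 22)

The binomial likelihood is conjugate to the Beta prior: with 14 successes and 13 failures, the posterior is Beta(9.5+14, 9+13) = Beta(23.5, 22).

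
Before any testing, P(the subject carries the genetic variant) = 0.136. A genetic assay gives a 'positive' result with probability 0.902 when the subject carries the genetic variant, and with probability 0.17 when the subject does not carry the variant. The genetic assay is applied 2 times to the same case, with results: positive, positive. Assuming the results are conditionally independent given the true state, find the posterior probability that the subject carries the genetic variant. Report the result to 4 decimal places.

With H the event that the subject carries the genetic variant, the joint likelihood of the observed sequence is P(data|H) = 0.902·0.902 = 0.81360 and P(data|¬H) = 0.17·0.17 = 0.028900.
Bayes: P(H|data) = 0.136·0.81360 / (0.136·0.81360 + 0.864·0.028900) = 0.11065/0.13562 = 0.8159.

Posterior P(H) ≈ 0.8159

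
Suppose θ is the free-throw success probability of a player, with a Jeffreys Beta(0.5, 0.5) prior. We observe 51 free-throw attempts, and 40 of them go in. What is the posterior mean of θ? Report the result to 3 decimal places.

The binomial likelihood is conjugate to the Beta prior: with 40 successes and 11 failures, the posterior is Beta(0.5+40, 0.5+11) = Beta(40.5, 11.5).
E[θ | data] = 40.5/(40.5+11.5) = 0.779.

Posterior mean ≈ 0.779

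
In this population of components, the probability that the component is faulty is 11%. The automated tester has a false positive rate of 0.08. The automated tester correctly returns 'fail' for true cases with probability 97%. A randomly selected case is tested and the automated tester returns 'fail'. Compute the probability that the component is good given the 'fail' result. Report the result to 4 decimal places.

Let H be the event that the component is faulty. P(H) = 0.11, so P(¬H) = 0.89. With E the 'fail' result, P(E|H) = 0.97 and P(E|¬H) = 0.08.
P(E) = 0.97·0.11 + 0.08·0.89 = 0.10670 + 0.071200 = 0.17790.
By Bayes' theorem, P(H|E) = 0.10670 / 0.17790 = 0.5998. Hence P(¬H|E) = 1 − 0.5998 = 0.4002.

P(¬H | E) ≈ 0.4002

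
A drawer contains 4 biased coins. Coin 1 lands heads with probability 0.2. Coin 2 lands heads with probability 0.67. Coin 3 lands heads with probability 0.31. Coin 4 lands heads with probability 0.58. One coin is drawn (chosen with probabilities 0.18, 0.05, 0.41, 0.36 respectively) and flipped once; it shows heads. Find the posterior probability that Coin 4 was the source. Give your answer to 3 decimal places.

P(heads|C1) = 0.2; P(heads|C2) = 0.67; P(heads|C3) = 0.31; P(heads|C4) = 0.58.
Prior × likelihood for each source: 0.18·0.2=0.03600, 0.05·0.67=0.03350, 0.41·0.31=0.1271, 0.36·0.58=0.2088. Summing gives P(heads) = 0.40540.
P(Coin 4 | heads) = 0.2088 / 0.40540 = 0.515.

Posterior probability ≈ 0.515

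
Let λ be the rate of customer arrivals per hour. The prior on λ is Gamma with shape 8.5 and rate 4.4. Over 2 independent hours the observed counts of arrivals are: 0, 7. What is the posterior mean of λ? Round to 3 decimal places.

Posterior mean ≈ 2.422

The Poisson likelihood adds the total count to the shape and the number of exposure periods to the rate. Here ∑xᵢ = 7 and n = 2, so shape 8.5→15.5 and rate 4.4→6.4.
E[λ | data] = 15.5/6.4 = 2.422.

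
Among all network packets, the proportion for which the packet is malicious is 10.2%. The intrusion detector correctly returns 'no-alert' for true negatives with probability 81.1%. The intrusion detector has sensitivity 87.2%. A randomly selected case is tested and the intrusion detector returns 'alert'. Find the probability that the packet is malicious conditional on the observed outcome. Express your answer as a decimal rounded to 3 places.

Let H be the event that the packet is malicious. P(H) = 0.102, so P(¬H) = 0.898. With E the 'alert' result, P(E|H) = 0.872 and P(E|¬H) = 0.189.
P(E) = 0.872·0.102 + 0.189·0.898 = 0.088944 + 0.16972 = 0.25867.
By Bayes' theorem, P(H|E) = 0.088944 / 0.25867 = 0.344.

P(H | E) ≈ 0.344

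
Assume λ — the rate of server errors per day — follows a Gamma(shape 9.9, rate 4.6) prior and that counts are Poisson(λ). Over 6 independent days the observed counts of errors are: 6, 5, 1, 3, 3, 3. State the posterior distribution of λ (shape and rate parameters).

Total count ∑xᵢ = 21 over n = 6 days.
Gamma is conjugate to the Poisson likelihood: posterior is Gamma(shape = 9.9+21 = 30.9, rate = 4.6+6 = 10.6).

Posterior: Gamma(shape=30.9, rate=10.6)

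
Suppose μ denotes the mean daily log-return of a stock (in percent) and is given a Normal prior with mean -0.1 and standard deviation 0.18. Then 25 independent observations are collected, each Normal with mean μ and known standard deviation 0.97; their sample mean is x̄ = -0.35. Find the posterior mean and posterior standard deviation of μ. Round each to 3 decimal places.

Posterior mean ≈ -0.216; posterior SD ≈ 0.132

With known σ, the Normal prior is conjugate. Weight on the data is w = (n/σ²)/(n/σ² + 1/τ₀²) = 26.5703/(26.5703+30.8642) = 0.46262.
Posterior mean = w·x̄ + (1−w)·μ₀ = 0.46262·-0.35 + 0.53738·-0.1 = -0.216. Posterior variance = 1/(26.5703+30.8642) = 0.0174111, so SD = 0.132.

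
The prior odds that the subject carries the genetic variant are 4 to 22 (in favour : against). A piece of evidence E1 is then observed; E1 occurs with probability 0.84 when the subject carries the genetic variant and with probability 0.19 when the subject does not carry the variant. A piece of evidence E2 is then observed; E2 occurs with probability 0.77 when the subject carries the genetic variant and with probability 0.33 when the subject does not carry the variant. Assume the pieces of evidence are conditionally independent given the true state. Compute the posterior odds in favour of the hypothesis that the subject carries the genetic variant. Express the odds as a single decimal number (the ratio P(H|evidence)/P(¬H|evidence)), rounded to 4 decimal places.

Posterior odds ≈ 1.8756

Prior odds = 4/22 = 0.18182.
Likelihood ratio for E1 = 0.84/0.19 = 4.4211.
Likelihood ratio for E2 = 0.77/0.33 = 2.3333.
Posterior odds = prior odds × LR₁ × LR₂ = 1.8756.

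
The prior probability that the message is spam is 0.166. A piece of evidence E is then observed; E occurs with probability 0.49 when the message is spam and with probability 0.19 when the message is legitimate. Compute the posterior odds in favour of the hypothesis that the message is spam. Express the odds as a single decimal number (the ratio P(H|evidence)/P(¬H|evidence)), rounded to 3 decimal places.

Posterior odds ≈ 0.513

Prior odds = 0.166/(1−0.166) = 0.19904.
Likelihood ratio for E = 0.49/0.19 = 2.5789.
Posterior odds = prior odds × LR = 0.51332.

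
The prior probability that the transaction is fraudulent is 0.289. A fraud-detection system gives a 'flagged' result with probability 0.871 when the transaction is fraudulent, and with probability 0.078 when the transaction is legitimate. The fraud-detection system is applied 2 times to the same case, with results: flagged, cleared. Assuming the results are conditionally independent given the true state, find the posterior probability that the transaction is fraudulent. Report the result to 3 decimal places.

With H the event that the transaction is fraudulent, the joint likelihood of the observed sequence is P(data|H) = 0.871·0.129 = 0.11236 and P(data|¬H) = 0.078·0.922 = 0.071916.
Bayes: P(H|data) = 0.289·0.11236 / (0.289·0.11236 + 0.711·0.071916) = 0.032472/0.083604 = 0.3884.

Posterior P(H) ≈ 0.388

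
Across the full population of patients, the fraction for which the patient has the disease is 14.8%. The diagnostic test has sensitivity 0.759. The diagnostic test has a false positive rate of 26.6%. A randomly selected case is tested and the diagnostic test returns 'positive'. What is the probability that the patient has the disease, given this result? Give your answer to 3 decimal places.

P(H | E) ≈ 0.331

Let H be the event that the patient has the disease. P(H) = 0.148, so P(¬H) = 0.852. With E the 'positive' result, P(E|H) = 0.759 and P(E|¬H) = 0.266.
P(E) = 0.759·0.148 + 0.266·0.852 = 0.11233 + 0.22663 = 0.33896.
By Bayes' theorem, P(H|E) = 0.11233 / 0.33896 = 0.331.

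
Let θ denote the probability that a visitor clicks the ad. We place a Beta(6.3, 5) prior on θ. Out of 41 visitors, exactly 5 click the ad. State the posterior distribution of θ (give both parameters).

Posterior: Beta(11.3, 41)

The binomial likelihood is conjugate to the Beta prior: with 5 successes and 36 failures, the posterior is Beta(6.3+5, 5+36) = Beta(11.3, 41).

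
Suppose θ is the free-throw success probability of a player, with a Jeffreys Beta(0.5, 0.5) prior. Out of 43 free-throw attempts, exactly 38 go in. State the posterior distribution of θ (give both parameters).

Posterior: Beta(38.5, 5.5)

Observing 38 successes and 5 failures updates Beta(0.5, 0.5) by adding the success and failure counts to the two shape parameters: α = 0.5+38 = 38.5, β = 0.5+5 = 5.5.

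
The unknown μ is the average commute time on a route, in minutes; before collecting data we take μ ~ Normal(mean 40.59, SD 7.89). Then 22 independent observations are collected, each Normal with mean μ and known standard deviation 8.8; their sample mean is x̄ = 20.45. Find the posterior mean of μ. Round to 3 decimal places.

Posterior mean ≈ 21.528

With known σ, the Normal prior is conjugate. Weight on the data is w = (n/σ²)/(n/σ² + 1/τ₀²) = 0.284091/(0.284091+0.0160637) = 0.94648.
Posterior mean = w·x̄ + (1−w)·μ₀ = 0.94648·20.45 + 0.053518·40.59 = 21.528.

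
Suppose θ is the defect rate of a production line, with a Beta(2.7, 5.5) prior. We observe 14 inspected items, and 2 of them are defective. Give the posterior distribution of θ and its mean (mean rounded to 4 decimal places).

Posterior: Beta(4.7, 17.5); mean ≈ 0.2117

Observing 2 successes and 12 failures updates Beta(2.7, 5.5) by adding the success and failure counts to the two shape parameters: α = 2.7+2 = 4.7, β = 5.5+12 = 17.5.
E[θ | data] = 4.7/(4.7+17.5) = 0.2117.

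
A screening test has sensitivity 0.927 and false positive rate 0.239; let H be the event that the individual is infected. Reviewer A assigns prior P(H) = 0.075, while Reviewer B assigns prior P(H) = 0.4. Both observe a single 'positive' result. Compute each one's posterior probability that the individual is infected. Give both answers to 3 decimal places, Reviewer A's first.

Reviewer A: 0.239; Reviewer B: 0.721

P('+'|H) = 0.927, P('+'|¬H) = 0.239.
Reviewer A: numerator 0.927·0.075 = 0.069525; evidence = 0.069525+0.239·0.925 = 0.29060; posterior = 0.239.
Reviewer B: numerator 0.927·0.4 = 0.37080; evidence = 0.37080+0.239·0.6 = 0.51420; posterior = 0.721.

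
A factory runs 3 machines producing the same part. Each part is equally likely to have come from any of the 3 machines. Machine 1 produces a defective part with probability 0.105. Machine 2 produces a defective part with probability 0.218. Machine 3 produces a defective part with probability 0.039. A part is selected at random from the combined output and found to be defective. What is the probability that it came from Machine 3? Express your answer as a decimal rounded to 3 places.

P(defective|M1) = 0.105; P(defective|M2) = 0.218; P(defective|M3) = 0.039.
Prior × likelihood for each source: 0.333333·0.105=0.03500, 0.333333·0.218=0.07267, 0.333333·0.039=0.01300. Summing gives P(defective) = 0.12067.
P(Machine 3 | defective) = 0.01300 / 0.12067 = 0.108.

Posterior probability ≈ 0.108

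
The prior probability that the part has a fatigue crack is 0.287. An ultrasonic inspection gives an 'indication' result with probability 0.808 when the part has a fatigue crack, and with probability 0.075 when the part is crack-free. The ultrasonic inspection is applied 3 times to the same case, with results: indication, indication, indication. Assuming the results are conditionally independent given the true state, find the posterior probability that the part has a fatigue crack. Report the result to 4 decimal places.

With H the event that the part has a fatigue crack, the joint likelihood of the observed sequence is P(data|H) = 0.808·0.808·0.808 = 0.52751 and P(data|¬H) = 0.075·0.075·0.075 = 0.00042187.
Bayes: P(H|data) = 0.287·0.52751 / (0.287·0.52751 + 0.713·0.00042187) = 0.15140/0.15170 = 0.9980.

Posterior P(H) ≈ 0.9980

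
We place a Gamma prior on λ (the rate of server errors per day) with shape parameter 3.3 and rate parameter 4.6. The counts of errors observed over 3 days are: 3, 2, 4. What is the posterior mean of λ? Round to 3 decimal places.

Total count ∑xᵢ = 9 over n = 3 days.
Gamma is conjugate to the Poisson likelihood: posterior is Gamma(shape = 3.3+9 = 12.3, rate = 4.6+3 = 7.6).
E[λ | data] = 12.3/7.6 = 1.618.

Posterior mean ≈ 1.618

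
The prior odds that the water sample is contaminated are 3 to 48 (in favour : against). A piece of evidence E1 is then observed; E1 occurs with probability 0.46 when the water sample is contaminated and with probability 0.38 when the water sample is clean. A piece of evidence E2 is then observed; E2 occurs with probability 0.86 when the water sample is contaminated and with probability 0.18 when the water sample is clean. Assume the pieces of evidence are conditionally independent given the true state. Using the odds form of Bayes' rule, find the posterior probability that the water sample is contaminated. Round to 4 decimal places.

Prior odds = 3/48 = 0.062500. In log-odds, ln(0.062500) = -2.7726.
Add log likelihood ratios: ln(1.2105) + ln(4.7778) = 1.7550.
Posterior log-odds = -1.0176, so posterior odds = exp(-1.0176) = 0.36148. Converting, P(H|E) = 0.36148/1.3615 = 0.2655.

Posterior probability ≈ 0.2655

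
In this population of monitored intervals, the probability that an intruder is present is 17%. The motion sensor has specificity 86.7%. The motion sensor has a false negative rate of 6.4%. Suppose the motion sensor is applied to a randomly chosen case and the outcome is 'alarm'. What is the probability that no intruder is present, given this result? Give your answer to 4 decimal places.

P(¬H | E) ≈ 0.4096

Write H for 'an intruder is present'. Prior odds H:¬H = 0.17/0.83 = 0.20482. For the 'alarm' outcome, the likelihood ratio is 0.936/0.133 = 7.0376.
Posterior odds = 0.20482 × 7.0376 = 1.4414, so P(H|E) = 1.4414/(1+1.4414) = 0.5904. Then P(¬H|E) = 1 − 0.5904 = 0.4096.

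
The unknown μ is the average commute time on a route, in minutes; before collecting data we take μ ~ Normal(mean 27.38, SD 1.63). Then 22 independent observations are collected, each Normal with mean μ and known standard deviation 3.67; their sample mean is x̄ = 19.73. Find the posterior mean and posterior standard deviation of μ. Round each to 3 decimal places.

Posterior mean ≈ 21.163; posterior SD ≈ 0.705

With known σ, the Normal prior is conjugate. Weight on the data is w = (n/σ²)/(n/σ² + 1/τ₀²) = 1.63339/(1.63339+0.376378) = 0.81273.
Posterior mean = w·x̄ + (1−w)·μ₀ = 0.81273·19.73 + 0.18727·27.38 = 21.163. Posterior variance = 1/(1.63339+0.376378) = 0.497569, so SD = 0.705.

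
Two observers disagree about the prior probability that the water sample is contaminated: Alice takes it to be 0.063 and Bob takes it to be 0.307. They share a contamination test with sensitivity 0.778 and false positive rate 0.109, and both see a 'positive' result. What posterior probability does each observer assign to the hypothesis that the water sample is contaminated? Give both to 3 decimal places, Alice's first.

P('+'|H) = 0.778, P('+'|¬H) = 0.109.
Alice: numerator 0.778·0.063 = 0.049014; evidence = 0.049014+0.109·0.937 = 0.15115; posterior = 0.324.
Bob: numerator 0.778·0.307 = 0.23885; evidence = 0.23885+0.109·0.693 = 0.31438; posterior = 0.760.

Alice: 0.324; Bob: 0.760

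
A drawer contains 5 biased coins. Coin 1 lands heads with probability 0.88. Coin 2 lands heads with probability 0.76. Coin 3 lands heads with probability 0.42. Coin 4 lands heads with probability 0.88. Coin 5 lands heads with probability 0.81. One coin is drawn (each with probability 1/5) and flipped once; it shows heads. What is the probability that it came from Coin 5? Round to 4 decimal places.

Posterior probability ≈ 0.2160

Tabulate prior·likelihood by source: [1] prior 0.2, lik 0.88, product 0.1760; [2] prior 0.2, lik 0.76, product 0.1520; [3] prior 0.2, lik 0.42, product 0.08400; [4] prior 0.2, lik 0.88, product 0.1760; [5] prior 0.2, lik 0.81, product 0.1620.
Normalizing constant = 0.75000; the posterior for Coin 5 is its product over the sum, 0.1620/0.75000 = 0.2160.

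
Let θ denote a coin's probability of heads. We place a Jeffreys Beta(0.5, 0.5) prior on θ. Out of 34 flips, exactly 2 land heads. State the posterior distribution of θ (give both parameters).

Posterior: Beta(2.5, 32.5)

The binomial likelihood is conjugate to the Beta prior: with 2 successes and 32 failures, the posterior is Beta(0.5+2, 0.5+32) = Beta(2.5, 32.5).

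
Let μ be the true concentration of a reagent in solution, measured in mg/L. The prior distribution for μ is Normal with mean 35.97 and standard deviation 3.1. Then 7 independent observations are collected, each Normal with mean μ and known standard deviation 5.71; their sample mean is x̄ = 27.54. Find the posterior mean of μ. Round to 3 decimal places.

Prior precision 1/τ₀² = 1/3.1² = 0.104058; data precision n/σ² = 7/5.71² = 0.214697.
Posterior precision = 0.104058 + 0.214697 = 0.318755.
Posterior mean = (0.104058·35.97 + 0.214697·27.54) / 0.318755 = 30.292.

Posterior mean ≈ 30.292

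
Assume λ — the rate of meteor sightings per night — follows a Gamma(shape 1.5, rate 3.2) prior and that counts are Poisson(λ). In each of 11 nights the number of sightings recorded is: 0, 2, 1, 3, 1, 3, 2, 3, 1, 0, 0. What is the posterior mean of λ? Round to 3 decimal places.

Total count ∑xᵢ = 16 over n = 11 nights.
Gamma is conjugate to the Poisson likelihood: posterior is Gamma(shape = 1.5+16 = 17.5, rate = 3.2+11 = 14.2).
E[λ | data] = 17.5/14.2 = 1.232.

Posterior mean ≈ 1.232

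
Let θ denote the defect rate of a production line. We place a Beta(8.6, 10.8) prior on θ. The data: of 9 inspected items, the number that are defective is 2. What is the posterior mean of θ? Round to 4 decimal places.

Posterior mean ≈ 0.3732

The binomial likelihood is conjugate to the Beta prior: with 2 successes and 7 failures, the posterior is Beta(8.6+2, 10.8+7) = Beta(10.6, 17.8).
Posterior mean = α/(α+β) = 10.6/28.4 = 0.3732.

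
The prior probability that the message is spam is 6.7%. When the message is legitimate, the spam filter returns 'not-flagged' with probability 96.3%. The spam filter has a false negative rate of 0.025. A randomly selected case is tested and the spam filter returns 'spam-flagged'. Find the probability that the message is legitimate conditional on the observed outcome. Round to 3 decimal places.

P(¬H | E) ≈ 0.346

Write H for 'the message is spam'. Prior odds H:¬H = 0.067/0.933 = 0.071811. For the 'spam-flagged' outcome, the likelihood ratio is 0.975/0.037 = 26.351.
Posterior odds = 0.071811 × 26.351 = 1.8923, so P(H|E) = 1.8923/(1+1.8923) = 0.654. Then P(¬H|E) = 1 − 0.654 = 0.346.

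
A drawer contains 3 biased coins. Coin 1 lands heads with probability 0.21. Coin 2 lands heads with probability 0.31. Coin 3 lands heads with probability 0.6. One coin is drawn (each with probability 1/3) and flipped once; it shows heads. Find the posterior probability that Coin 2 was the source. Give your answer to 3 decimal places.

Tabulate prior·likelihood by source: [1] prior 0.333333, lik 0.21, product 0.07000; [2] prior 0.333333, lik 0.31, product 0.1033; [3] prior 0.333333, lik 0.6, product 0.2000.
Normalizing constant = 0.37333; the posterior for Coin 2 is its product over the sum, 0.1033/0.37333 = 0.277.

Posterior probability ≈ 0.277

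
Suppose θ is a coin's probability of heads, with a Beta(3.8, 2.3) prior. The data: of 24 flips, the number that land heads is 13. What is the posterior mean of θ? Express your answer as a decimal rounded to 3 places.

Observing 13 successes and 11 failures updates Beta(3.8, 2.3) by adding the success and failure counts to the two shape parameters: α = 3.8+13 = 16.8, β = 2.3+11 = 13.3.
Posterior mean = α/(α+β) = 16.8/30.1 = 0.558.

Posterior mean ≈ 0.558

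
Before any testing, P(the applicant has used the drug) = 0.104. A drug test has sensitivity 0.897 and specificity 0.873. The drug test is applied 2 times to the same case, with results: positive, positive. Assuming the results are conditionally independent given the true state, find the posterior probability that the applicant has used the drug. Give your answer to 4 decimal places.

Posterior P(H) ≈ 0.8527

Let H be the event that the applicant has used the drug; start with P(H) = 0.104. P('positive'|H) = 0.897, P('positive'|¬H) = 0.127.
Update on result 1 ('positive'): P(H) ← 0.897·0.1040 / (0.897·0.1040 + 0.127·0.8960) = 0.093288/0.20708 = 0.4505.
Update on result 2 ('positive'): P(H) ← 0.897·0.4505 / (0.897·0.4505 + 0.127·0.5495) = 0.40409/0.47388 = 0.8527.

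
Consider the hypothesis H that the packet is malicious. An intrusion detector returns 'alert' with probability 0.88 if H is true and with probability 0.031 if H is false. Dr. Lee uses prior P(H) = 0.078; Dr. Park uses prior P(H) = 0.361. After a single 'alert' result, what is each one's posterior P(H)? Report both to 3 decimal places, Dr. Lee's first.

The likelihood ratio for an 'alert' result is 0.88/0.031 = 28.387.
Dr. Lee: prior odds 0.078/0.922 = 0.084599; posterior odds 2.4015; posterior probability 0.706.
Dr. Park: prior odds 0.361/0.639 = 0.56495; posterior odds 16.037; posterior probability 0.941.

Dr. Lee: 0.706; Dr. Park: 0.941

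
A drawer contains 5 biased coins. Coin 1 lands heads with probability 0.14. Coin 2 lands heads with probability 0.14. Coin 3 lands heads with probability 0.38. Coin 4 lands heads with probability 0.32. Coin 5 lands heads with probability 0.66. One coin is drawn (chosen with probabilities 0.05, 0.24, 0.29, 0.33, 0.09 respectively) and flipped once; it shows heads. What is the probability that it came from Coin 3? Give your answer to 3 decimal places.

P(heads|C1) = 0.14; P(heads|C2) = 0.14; P(heads|C3) = 0.38; P(heads|C4) = 0.32; P(heads|C5) = 0.66.
Prior × likelihood for each source: 0.05·0.14=0.007000, 0.24·0.14=0.03360, 0.29·0.38=0.1102, 0.33·0.32=0.1056, 0.09·0.66=0.05940. Summing gives P(heads) = 0.31580.
P(Coin 3 | heads) = 0.1102 / 0.31580 = 0.349.

Posterior probability ≈ 0.349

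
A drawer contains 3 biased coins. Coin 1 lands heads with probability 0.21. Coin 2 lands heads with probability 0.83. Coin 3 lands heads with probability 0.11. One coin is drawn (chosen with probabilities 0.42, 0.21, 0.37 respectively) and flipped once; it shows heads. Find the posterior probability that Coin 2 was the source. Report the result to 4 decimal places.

Posterior probability ≈ 0.5749

Tabulate prior·likelihood by source: [1] prior 0.42, lik 0.21, product 0.08820; [2] prior 0.21, lik 0.83, product 0.1743; [3] prior 0.37, lik 0.11, product 0.04070.
Normalizing constant = 0.30320; the posterior for Coin 2 is its product over the sum, 0.1743/0.30320 = 0.5749.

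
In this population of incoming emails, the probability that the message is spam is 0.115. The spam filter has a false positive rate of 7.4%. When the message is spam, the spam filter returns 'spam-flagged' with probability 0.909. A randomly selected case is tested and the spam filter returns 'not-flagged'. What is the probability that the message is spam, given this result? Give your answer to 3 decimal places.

P(H | E) ≈ 0.013

Write H for 'the message is spam'. Prior odds H:¬H = 0.115/0.885 = 0.12994. For the 'not-flagged' outcome, the likelihood ratio is 0.091/0.926 = 0.098272.
Posterior odds = 0.12994 × 0.098272 = 0.012770, so P(H|E) = 0.012770/(1+0.012770) = 0.013.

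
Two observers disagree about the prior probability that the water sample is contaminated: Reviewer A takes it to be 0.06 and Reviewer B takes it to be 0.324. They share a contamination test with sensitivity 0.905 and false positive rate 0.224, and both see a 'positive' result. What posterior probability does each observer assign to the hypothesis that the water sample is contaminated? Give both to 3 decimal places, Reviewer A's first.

Reviewer A: 0.205; Reviewer B: 0.659

P('+'|H) = 0.905, P('+'|¬H) = 0.224.
Reviewer A: numerator 0.905·0.06 = 0.054300; evidence = 0.054300+0.224·0.94 = 0.26486; posterior = 0.205.
Reviewer B: numerator 0.905·0.324 = 0.29322; evidence = 0.29322+0.224·0.676 = 0.44464; posterior = 0.659.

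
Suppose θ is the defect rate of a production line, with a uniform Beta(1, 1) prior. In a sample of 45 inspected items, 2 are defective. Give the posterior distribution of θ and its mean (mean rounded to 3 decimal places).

Posterior: Beta(3, 44); mean ≈ 0.064

The binomial likelihood is conjugate to the Beta prior: with 2 successes and 43 failures, the posterior is Beta(1+2, 1+43) = Beta(3, 44).
E[θ | data] = 3/(3+44) = 0.064.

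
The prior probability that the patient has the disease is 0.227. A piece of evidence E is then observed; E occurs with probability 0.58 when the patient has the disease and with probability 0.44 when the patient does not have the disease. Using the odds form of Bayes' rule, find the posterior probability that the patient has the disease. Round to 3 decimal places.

Prior odds = 0.227/(1−0.227) = 0.29366.
Likelihood ratio for E = 0.58/0.44 = 1.3182.
Posterior odds = prior odds × LR = 0.38710.
Posterior probability = odds/(1+odds) = 0.38710/1.3871 = 0.279.

Posterior probability ≈ 0.279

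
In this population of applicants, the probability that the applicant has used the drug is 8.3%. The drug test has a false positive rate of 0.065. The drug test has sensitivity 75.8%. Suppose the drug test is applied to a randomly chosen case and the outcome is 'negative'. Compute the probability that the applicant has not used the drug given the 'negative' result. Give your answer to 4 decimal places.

P(¬H | E) ≈ 0.9771

Let H be the event that the applicant has used the drug. P(H) = 0.083, so P(¬H) = 0.917. With E the 'negative' result, P(E|H) = 0.242 and P(E|¬H) = 0.935.
P(E) = 0.242·0.083 + 0.935·0.917 = 0.020086 + 0.85740 = 0.87748.
By Bayes' theorem, P(H|E) = 0.020086 / 0.87748 = 0.0229. Hence P(¬H|E) = 1 − 0.0229 = 0.9771.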